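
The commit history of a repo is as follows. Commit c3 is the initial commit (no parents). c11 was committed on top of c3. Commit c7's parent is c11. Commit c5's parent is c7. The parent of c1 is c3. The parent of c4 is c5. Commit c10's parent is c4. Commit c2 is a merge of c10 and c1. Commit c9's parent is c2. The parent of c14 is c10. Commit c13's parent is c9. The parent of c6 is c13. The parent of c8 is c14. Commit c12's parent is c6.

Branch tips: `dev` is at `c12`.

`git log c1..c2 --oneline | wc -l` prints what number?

Reachable from c2: {c1, c10, c11, c2, c3, c4, c5, c7}.
Reachable from c1: {c1, c3}.
In c2's history but not c1's: {c10, c11, c2, c4, c5, c7} — 6 commits.

6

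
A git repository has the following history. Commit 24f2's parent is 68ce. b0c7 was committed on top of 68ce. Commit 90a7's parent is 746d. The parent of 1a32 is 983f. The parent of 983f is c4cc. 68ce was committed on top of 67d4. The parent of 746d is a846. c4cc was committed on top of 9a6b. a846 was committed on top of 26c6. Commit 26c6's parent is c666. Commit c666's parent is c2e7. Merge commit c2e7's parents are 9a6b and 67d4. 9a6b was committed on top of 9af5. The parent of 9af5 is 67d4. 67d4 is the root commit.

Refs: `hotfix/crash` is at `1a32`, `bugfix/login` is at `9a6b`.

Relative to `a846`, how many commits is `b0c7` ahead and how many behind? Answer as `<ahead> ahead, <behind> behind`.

Reachable from b0c7: {67d4, 68ce, b0c7}.
Reachable from a846: {26c6, 67d4, 9a6b, 9af5, a846, c2e7, c666}.
Only in b0c7's history (ahead): {68ce, b0c7} — 2.
Only in a846's history (behind): {26c6, 9a6b, 9af5, a846, c2e7, c666} — 6.

2 ahead, 6 behind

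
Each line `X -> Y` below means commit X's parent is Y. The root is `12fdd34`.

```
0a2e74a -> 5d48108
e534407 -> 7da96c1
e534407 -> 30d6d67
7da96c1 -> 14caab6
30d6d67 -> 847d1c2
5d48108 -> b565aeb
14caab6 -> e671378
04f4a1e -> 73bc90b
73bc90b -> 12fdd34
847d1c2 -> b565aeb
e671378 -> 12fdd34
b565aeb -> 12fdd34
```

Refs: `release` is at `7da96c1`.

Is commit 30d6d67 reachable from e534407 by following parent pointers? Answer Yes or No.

Yes

Ancestors of e534407 (commits reachable by following parents): {12fdd34, 14caab6, 30d6d67, 7da96c1, 847d1c2, b565aeb, e534407, e671378}.
30d6d67 is in that set, so it is an ancestor of e534407.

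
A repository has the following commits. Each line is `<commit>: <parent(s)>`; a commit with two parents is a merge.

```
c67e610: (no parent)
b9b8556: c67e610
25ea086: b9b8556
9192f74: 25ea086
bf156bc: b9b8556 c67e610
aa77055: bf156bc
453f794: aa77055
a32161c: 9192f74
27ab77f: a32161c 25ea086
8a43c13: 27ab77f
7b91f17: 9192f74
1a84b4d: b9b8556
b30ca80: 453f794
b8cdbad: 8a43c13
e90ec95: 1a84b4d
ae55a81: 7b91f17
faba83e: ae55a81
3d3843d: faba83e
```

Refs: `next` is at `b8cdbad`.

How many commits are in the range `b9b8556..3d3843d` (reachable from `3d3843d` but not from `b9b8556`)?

Reachable from 3d3843d: {25ea086, 3d3843d, 7b91f17, 9192f74, ae55a81, b9b8556, c67e610, faba83e}.
Reachable from b9b8556: {b9b8556, c67e610}.
In 3d3843d's history but not b9b8556's: {25ea086, 3d3843d, 7b91f17, 9192f74, ae55a81, faba83e} — 6 commits.

6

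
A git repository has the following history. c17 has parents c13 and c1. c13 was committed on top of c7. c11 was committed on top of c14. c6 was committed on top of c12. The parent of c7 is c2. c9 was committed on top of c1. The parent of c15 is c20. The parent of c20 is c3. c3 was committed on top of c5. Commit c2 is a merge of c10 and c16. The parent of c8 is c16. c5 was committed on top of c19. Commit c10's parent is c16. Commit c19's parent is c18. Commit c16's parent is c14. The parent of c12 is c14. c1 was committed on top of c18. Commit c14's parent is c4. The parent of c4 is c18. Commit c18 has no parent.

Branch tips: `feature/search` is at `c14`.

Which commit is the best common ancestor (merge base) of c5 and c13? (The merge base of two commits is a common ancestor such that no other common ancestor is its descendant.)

c18

Ancestors of c5: {c18, c19, c5}.
Ancestors of c13: {c10, c13, c14, c16, c18, c2, c4, c7}.
Common ancestors: {c18}.
The only common ancestor is c18, so it is the merge base.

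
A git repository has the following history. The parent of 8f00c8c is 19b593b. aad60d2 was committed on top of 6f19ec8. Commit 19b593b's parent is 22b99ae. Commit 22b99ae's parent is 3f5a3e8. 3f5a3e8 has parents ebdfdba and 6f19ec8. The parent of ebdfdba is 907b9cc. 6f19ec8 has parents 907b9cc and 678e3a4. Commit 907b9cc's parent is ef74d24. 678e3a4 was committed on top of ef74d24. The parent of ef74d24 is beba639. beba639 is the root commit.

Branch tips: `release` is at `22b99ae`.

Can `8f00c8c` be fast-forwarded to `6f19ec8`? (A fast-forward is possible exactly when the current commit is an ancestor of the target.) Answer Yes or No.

A fast-forward from 8f00c8c to 6f19ec8 is possible iff 8f00c8c is an ancestor of 6f19ec8.
Ancestors of 6f19ec8: {678e3a4, 6f19ec8, 907b9cc, beba639, ef74d24}.
8f00c8c is not among them, so fast-forward is not possible.

No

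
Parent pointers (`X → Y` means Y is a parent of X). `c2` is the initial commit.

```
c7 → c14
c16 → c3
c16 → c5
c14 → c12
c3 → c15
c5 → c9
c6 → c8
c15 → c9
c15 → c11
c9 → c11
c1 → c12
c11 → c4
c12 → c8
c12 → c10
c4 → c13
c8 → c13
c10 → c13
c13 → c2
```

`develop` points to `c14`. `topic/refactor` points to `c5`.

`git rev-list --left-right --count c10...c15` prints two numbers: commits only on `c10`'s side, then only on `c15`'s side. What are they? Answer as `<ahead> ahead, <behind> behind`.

Reachable from c10: {c10, c13, c2}.
Reachable from c15: {c11, c13, c15, c2, c4, c9}.
Only in c10's history (ahead): {c10} — 1.
Only in c15's history (behind): {c11, c15, c4, c9} — 4.

1 ahead, 4 behind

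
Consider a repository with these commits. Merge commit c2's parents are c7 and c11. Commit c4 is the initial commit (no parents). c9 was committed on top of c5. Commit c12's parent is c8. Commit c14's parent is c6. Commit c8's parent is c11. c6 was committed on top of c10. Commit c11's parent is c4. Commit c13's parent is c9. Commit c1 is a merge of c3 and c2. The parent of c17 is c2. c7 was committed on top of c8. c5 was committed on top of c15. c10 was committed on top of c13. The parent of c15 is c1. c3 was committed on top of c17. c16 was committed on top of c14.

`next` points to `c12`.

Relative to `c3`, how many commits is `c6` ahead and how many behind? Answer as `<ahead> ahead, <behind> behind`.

Reachable from c6: {c1, c10, c11, c13, c15, c17, c2, c3, c4, c5, c6, c7, c8, c9}.
Reachable from c3: {c11, c17, c2, c3, c4, c7, c8}.
Only in c6's history (ahead): {c1, c10, c13, c15, c5, c6, c9} — 7.
Only in c3's history (behind): {} — 0.

7 ahead, 0 behind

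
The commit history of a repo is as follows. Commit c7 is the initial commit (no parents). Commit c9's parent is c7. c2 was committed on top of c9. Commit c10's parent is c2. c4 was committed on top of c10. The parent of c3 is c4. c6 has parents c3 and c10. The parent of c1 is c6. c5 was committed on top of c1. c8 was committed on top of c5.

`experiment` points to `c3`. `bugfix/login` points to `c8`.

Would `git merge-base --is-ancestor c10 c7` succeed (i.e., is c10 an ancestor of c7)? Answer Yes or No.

Ancestors of c7: {c7}.
c10 is not in that set, so it is not an ancestor of c7.

No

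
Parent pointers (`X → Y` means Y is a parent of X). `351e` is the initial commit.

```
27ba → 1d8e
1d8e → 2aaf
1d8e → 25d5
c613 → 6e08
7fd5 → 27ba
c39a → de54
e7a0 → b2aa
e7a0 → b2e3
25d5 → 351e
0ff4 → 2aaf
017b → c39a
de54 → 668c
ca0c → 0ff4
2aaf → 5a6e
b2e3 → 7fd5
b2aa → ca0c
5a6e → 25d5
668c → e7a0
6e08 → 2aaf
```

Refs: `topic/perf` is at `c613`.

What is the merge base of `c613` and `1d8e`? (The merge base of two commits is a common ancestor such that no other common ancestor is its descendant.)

2aaf

Ancestors of c613: {25d5, 2aaf, 351e, 5a6e, 6e08, c613}.
Ancestors of 1d8e: {1d8e, 25d5, 2aaf, 351e, 5a6e}.
Common ancestors: {25d5, 2aaf, 351e, 5a6e}.
Among these, 2aaf is not an ancestor of any other common ancestor — it is the merge base.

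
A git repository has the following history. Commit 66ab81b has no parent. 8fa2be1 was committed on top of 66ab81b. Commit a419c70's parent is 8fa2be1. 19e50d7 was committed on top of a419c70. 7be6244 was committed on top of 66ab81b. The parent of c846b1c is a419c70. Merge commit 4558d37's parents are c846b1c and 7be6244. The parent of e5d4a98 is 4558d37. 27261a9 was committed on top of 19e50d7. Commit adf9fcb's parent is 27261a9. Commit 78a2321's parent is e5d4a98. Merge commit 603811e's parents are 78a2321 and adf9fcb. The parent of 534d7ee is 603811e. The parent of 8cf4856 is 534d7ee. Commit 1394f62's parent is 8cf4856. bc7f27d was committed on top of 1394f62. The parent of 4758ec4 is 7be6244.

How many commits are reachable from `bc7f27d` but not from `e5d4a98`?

9

Reachable from bc7f27d: {1394f62, 19e50d7, 27261a9, 4558d37, 534d7ee, 603811e, 66ab81b, 78a2321, 7be6244, 8cf4856, 8fa2be1, a419c70, adf9fcb, bc7f27d, c846b1c, e5d4a98}.
Reachable from e5d4a98: {4558d37, 66ab81b, 7be6244, 8fa2be1, a419c70, c846b1c, e5d4a98}.
In bc7f27d's history but not e5d4a98's: {1394f62, 19e50d7, 27261a9, 534d7ee, 603811e, 78a2321, 8cf4856, adf9fcb, bc7f27d} — 9 commits.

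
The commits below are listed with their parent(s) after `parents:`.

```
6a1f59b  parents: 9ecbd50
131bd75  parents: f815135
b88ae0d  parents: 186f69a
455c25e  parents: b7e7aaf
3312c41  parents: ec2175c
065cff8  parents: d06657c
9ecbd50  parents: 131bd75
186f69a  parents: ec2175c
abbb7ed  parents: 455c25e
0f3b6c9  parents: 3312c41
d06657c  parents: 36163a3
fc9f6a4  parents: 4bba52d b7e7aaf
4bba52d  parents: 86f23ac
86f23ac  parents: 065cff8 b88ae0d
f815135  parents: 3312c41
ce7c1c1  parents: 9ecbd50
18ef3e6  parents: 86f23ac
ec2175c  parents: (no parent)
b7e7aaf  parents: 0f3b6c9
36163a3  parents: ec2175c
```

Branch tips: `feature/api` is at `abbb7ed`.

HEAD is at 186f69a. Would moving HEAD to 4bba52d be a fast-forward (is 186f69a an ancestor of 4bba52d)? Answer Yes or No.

Yes

A fast-forward from 186f69a to 4bba52d is possible iff 186f69a is an ancestor of 4bba52d.
Ancestors of 4bba52d: {065cff8, 186f69a, 36163a3, 4bba52d, 86f23ac, b88ae0d, d06657c, ec2175c}.
186f69a is among them, so fast-forward is possible.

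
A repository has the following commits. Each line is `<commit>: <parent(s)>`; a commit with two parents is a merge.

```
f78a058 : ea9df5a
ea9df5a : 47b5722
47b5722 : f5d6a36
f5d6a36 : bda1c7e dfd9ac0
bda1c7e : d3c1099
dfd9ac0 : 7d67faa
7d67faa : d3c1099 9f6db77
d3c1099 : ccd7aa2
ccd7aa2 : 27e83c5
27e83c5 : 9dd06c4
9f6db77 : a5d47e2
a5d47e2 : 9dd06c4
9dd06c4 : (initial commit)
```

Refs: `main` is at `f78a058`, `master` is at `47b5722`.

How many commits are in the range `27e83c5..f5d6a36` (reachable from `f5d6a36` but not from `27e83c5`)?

Reachable from f5d6a36: {27e83c5, 7d67faa, 9dd06c4, 9f6db77, a5d47e2, bda1c7e, ccd7aa2, d3c1099, dfd9ac0, f5d6a36}.
Reachable from 27e83c5: {27e83c5, 9dd06c4}.
In f5d6a36's history but not 27e83c5's: {7d67faa, 9f6db77, a5d47e2, bda1c7e, ccd7aa2, d3c1099, dfd9ac0, f5d6a36} — 8 commits.

8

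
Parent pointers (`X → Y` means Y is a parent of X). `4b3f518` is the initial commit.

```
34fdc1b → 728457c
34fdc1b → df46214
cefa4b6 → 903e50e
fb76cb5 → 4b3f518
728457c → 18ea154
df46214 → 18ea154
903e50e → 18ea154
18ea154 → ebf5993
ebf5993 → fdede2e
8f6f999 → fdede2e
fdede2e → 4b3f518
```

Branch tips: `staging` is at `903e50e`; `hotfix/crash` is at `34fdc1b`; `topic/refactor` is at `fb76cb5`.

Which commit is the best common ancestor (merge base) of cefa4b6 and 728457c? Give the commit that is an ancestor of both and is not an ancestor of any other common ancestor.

18ea154

Ancestors of cefa4b6: {18ea154, 4b3f518, 903e50e, cefa4b6, ebf5993, fdede2e}.
Ancestors of 728457c: {18ea154, 4b3f518, 728457c, ebf5993, fdede2e}.
Common ancestors: {18ea154, 4b3f518, ebf5993, fdede2e}.
Among these, 18ea154 is not an ancestor of any other common ancestor — it is the merge base.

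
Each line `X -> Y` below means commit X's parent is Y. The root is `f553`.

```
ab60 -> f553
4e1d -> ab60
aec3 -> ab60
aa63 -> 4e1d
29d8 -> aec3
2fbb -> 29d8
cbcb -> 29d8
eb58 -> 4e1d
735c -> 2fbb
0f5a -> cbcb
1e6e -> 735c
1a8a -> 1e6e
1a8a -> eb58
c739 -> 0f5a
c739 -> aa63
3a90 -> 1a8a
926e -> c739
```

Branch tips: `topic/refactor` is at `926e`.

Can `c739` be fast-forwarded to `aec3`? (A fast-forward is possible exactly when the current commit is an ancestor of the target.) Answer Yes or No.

No

A fast-forward from c739 to aec3 is possible iff c739 is an ancestor of aec3.
Ancestors of aec3: {ab60, aec3, f553}.
c739 is not among them, so fast-forward is not possible.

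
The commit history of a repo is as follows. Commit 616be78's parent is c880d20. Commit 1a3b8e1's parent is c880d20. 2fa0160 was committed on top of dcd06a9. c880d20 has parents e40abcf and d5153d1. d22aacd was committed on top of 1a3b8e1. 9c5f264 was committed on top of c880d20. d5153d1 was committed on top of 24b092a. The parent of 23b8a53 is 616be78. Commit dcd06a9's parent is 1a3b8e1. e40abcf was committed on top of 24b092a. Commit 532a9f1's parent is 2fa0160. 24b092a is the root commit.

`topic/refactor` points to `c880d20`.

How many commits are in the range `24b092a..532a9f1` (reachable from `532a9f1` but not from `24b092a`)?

7

Reachable from 532a9f1: {1a3b8e1, 24b092a, 2fa0160, 532a9f1, c880d20, d5153d1, dcd06a9, e40abcf}.
Reachable from 24b092a: {24b092a}.
In 532a9f1's history but not 24b092a's: {1a3b8e1, 2fa0160, 532a9f1, c880d20, d5153d1, dcd06a9, e40abcf} — 7 commits.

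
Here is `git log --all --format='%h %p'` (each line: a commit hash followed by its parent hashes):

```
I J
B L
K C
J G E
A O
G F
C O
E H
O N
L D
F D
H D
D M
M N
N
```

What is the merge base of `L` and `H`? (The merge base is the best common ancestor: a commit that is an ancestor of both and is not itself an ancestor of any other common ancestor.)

Ancestors of L: {D, L, M, N}.
Ancestors of H: {D, H, M, N}.
Common ancestors: {D, M, N}.
Among these, D is not an ancestor of any other common ancestor — it is the merge base.

D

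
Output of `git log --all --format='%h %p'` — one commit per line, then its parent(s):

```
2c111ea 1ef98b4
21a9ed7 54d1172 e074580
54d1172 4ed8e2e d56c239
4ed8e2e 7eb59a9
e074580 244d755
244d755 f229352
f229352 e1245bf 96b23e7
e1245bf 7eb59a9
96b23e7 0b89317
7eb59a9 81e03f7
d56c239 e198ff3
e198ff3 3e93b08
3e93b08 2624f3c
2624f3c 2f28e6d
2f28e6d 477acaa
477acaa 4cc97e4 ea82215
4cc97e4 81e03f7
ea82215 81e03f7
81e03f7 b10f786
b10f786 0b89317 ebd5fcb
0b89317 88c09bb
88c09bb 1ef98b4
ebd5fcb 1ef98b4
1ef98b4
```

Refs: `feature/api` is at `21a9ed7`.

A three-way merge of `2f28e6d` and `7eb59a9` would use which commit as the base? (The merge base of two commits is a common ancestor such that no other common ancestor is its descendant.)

81e03f7

Ancestors of 2f28e6d: {0b89317, 1ef98b4, 2f28e6d, 477acaa, 4cc97e4, 81e03f7, 88c09bb, b10f786, ea82215, ebd5fcb}.
Ancestors of 7eb59a9: {0b89317, 1ef98b4, 7eb59a9, 81e03f7, 88c09bb, b10f786, ebd5fcb}.
Common ancestors: {0b89317, 1ef98b4, 81e03f7, 88c09bb, b10f786, ebd5fcb}.
Among these, 81e03f7 is not an ancestor of any other common ancestor — it is the merge base.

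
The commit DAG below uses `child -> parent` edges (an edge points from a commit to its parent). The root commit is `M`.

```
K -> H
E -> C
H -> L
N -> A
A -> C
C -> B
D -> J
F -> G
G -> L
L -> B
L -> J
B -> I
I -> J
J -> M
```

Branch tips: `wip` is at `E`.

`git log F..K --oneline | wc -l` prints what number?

Reachable from K: {B, H, I, J, K, L, M}.
Reachable from F: {B, F, G, I, J, L, M}.
In K's history but not F's: {H, K} — 2 commits.

2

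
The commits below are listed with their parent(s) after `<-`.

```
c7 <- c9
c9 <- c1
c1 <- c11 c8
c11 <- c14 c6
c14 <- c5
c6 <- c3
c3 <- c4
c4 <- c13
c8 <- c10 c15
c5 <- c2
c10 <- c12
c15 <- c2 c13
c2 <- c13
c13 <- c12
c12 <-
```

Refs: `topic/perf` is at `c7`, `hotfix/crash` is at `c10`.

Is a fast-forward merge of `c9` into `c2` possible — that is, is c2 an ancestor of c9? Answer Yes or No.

Yes

A fast-forward from c2 to c9 is possible iff c2 is an ancestor of c9.
Ancestors of c9: {c1, c10, c11, c12, c13, c14, c15, c2, c3, c4, c5, c6, c8, c9}.
c2 is among them, so fast-forward is possible.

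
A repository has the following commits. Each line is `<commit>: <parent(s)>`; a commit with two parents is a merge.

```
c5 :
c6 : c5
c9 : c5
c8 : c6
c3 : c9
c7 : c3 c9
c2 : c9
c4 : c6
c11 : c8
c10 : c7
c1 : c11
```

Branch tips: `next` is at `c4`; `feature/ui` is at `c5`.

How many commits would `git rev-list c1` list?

Walking parent pointers from c1: reachable set = {c1, c11, c5, c6, c8}.
That is 5 commits.

5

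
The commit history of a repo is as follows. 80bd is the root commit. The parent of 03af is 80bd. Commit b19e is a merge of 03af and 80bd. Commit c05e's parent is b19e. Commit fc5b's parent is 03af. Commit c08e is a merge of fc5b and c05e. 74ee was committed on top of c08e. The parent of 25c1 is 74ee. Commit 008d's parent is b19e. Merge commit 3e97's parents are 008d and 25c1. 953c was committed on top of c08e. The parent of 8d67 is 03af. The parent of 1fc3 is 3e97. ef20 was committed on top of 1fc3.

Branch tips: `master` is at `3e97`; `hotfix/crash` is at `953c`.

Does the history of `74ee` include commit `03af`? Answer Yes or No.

Ancestors of 74ee (commits reachable by following parents): {03af, 74ee, 80bd, b19e, c05e, c08e, fc5b}.
03af is in that set, so it is an ancestor of 74ee.

Yes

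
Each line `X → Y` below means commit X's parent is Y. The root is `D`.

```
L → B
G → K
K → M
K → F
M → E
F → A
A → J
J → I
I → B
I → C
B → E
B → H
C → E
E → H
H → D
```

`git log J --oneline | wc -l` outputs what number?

Walking parent pointers from J: reachable set = {B, C, D, E, H, I, J}.
That is 7 commits.

7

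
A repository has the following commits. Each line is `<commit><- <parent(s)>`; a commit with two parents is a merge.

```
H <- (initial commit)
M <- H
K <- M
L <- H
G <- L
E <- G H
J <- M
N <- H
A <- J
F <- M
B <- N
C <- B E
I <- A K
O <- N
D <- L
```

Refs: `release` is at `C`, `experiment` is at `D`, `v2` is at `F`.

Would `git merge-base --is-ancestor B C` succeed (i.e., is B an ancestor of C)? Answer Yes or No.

Ancestors of C (commits reachable by following parents): {B, C, E, G, H, L, N}.
B is in that set, so it is an ancestor of C.

Yes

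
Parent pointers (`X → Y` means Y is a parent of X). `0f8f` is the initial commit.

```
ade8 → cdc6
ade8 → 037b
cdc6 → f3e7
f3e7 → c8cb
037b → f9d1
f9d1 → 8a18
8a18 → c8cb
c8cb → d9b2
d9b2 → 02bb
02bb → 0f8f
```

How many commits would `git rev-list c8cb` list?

Walking parent pointers from c8cb: reachable set = {02bb, 0f8f, c8cb, d9b2}.
That is 4 commits.

4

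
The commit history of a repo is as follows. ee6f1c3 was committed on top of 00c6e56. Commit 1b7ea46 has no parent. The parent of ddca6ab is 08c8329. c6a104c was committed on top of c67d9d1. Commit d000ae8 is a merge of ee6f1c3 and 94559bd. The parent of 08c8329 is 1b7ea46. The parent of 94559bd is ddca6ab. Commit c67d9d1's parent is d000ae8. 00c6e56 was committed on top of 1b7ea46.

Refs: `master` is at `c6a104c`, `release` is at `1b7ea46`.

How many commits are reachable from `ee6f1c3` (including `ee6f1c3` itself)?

Walking parent pointers from ee6f1c3: reachable set = {00c6e56, 1b7ea46, ee6f1c3}.
That is 3 commits.

3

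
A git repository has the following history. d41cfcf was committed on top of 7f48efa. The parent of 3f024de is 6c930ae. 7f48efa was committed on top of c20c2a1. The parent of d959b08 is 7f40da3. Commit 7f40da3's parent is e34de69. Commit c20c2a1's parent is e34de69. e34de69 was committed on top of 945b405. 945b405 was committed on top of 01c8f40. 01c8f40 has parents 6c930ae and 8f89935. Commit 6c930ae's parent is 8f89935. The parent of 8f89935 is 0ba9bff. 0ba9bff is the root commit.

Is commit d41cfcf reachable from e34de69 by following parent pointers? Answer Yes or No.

No

Ancestors of e34de69: {01c8f40, 0ba9bff, 6c930ae, 8f89935, 945b405, e34de69}.
d41cfcf is not in that set, so it is not an ancestor of e34de69.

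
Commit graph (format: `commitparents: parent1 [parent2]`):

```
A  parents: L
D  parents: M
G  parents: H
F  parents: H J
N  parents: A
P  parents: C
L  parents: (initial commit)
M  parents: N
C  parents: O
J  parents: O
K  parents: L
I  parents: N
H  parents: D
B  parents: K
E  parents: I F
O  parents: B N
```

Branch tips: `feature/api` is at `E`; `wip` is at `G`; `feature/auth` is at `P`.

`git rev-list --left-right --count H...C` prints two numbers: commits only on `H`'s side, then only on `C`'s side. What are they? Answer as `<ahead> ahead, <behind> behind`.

3 ahead, 4 behind

Reachable from H: {A, D, H, L, M, N}.
Reachable from C: {A, B, C, K, L, N, O}.
Only in H's history (ahead): {D, H, M} — 3.
Only in C's history (behind): {B, C, K, O} — 4.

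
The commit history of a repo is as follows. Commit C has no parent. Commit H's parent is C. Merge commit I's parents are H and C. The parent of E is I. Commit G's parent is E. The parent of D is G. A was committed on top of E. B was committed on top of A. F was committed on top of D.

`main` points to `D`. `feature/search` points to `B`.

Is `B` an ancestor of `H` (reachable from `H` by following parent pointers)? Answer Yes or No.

No

Ancestors of H: {C, H}.
B is not in that set, so it is not an ancestor of H.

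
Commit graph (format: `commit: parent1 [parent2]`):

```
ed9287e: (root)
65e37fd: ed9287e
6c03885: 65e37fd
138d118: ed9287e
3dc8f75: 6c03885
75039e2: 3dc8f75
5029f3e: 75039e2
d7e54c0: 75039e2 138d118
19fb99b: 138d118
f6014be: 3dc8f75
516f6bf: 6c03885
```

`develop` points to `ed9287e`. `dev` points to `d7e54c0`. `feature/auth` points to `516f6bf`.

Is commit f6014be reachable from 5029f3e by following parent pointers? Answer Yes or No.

No

Ancestors of 5029f3e: {3dc8f75, 5029f3e, 65e37fd, 6c03885, 75039e2, ed9287e}.
f6014be is not in that set, so it is not an ancestor of 5029f3e.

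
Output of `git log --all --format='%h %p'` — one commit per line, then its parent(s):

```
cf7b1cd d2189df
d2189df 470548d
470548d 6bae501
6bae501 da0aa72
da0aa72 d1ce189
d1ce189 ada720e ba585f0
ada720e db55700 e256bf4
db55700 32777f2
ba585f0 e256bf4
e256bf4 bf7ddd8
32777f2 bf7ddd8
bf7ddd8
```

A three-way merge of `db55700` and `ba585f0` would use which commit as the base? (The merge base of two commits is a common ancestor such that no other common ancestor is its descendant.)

Ancestors of db55700: {32777f2, bf7ddd8, db55700}.
Ancestors of ba585f0: {ba585f0, bf7ddd8, e256bf4}.
Common ancestors: {bf7ddd8}.
The only common ancestor is bf7ddd8, so it is the merge base.

bf7ddd8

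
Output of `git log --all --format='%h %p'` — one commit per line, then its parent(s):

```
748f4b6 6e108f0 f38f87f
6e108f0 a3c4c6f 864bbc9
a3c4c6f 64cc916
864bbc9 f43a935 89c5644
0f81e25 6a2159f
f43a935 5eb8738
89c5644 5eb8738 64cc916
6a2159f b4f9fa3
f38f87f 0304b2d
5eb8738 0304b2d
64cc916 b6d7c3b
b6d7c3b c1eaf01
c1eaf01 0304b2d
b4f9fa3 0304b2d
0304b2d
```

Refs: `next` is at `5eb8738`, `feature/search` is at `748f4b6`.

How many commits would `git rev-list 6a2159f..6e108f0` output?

9

Reachable from 6e108f0: {0304b2d, 5eb8738, 64cc916, 6e108f0, 864bbc9, 89c5644, a3c4c6f, b6d7c3b, c1eaf01, f43a935}.
Reachable from 6a2159f: {0304b2d, 6a2159f, b4f9fa3}.
In 6e108f0's history but not 6a2159f's: {5eb8738, 64cc916, 6e108f0, 864bbc9, 89c5644, a3c4c6f, b6d7c3b, c1eaf01, f43a935} — 9 commits.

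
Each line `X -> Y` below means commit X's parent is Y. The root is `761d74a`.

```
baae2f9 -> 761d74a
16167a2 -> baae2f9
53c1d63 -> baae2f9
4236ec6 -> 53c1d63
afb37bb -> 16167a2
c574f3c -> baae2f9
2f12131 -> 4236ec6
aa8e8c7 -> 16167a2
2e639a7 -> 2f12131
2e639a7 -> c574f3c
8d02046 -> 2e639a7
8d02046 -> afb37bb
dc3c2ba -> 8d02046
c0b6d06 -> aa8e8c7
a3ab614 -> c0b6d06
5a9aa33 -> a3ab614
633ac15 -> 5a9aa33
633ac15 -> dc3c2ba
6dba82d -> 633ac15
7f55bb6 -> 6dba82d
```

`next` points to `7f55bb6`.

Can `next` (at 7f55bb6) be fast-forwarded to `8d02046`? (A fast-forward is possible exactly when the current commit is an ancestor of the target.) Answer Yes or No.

A fast-forward from 7f55bb6 to 8d02046 is possible iff 7f55bb6 is an ancestor of 8d02046.
Ancestors of 8d02046: {16167a2, 2e639a7, 2f12131, 4236ec6, 53c1d63, 761d74a, 8d02046, afb37bb, baae2f9, c574f3c}.
7f55bb6 is not among them, so fast-forward is not possible.

No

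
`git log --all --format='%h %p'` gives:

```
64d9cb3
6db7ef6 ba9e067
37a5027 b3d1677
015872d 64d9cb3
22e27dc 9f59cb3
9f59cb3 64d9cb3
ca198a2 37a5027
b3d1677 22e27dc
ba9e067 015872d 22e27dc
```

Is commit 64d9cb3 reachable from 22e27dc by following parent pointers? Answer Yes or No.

Yes

Ancestors of 22e27dc (commits reachable by following parents): {22e27dc, 64d9cb3, 9f59cb3}.
64d9cb3 is in that set, so it is an ancestor of 22e27dc.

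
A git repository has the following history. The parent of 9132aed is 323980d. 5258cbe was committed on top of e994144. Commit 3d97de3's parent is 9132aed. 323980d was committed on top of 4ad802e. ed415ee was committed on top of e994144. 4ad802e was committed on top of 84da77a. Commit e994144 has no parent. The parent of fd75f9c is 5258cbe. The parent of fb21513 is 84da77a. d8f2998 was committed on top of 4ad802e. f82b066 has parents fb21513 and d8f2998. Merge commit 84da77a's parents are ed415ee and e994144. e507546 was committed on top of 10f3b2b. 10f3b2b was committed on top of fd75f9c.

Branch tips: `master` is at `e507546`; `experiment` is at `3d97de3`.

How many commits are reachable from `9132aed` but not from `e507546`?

Reachable from 9132aed: {323980d, 4ad802e, 84da77a, 9132aed, e994144, ed415ee}.
Reachable from e507546: {10f3b2b, 5258cbe, e507546, e994144, fd75f9c}.
In 9132aed's history but not e507546's: {323980d, 4ad802e, 84da77a, 9132aed, ed415ee} — 5 commits.

5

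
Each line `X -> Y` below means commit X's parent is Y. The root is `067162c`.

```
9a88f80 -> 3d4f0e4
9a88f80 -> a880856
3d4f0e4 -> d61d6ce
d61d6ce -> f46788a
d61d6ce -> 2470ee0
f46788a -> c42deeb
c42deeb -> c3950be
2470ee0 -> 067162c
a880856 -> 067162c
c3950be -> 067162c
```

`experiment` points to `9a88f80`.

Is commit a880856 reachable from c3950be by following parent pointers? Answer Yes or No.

Ancestors of c3950be: {067162c, c3950be}.
a880856 is not in that set, so it is not an ancestor of c3950be.

No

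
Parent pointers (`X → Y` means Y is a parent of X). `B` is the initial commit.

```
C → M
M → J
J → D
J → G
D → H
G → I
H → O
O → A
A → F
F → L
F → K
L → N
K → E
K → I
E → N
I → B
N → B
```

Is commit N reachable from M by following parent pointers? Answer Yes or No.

Ancestors of M (commits reachable by following parents): {A, B, D, E, F, G, H, I, J, K, L, M, N, O}.
N is in that set, so it is an ancestor of M.

Yes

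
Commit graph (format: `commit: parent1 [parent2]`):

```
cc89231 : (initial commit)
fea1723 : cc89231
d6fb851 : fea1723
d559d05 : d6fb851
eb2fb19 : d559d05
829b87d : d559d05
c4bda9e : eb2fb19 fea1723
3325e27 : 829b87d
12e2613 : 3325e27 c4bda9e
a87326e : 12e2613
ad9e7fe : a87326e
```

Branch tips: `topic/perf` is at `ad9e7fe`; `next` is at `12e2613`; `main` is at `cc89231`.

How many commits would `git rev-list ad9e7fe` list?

Walking parent pointers from ad9e7fe: reachable set = {12e2613, 3325e27, 829b87d, a87326e, ad9e7fe, c4bda9e, cc89231, d559d05, d6fb851, eb2fb19, fea1723}.
That is 11 commits.

11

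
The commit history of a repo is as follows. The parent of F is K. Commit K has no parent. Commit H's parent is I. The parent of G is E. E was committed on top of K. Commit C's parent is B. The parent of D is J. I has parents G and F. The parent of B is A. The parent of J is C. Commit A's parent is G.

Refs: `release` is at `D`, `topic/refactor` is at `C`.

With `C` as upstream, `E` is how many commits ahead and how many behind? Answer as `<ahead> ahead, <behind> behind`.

Reachable from E: {E, K}.
Reachable from C: {A, B, C, E, G, K}.
Only in E's history (ahead): {} — 0.
Only in C's history (behind): {A, B, C, G} — 4.

0 ahead, 4 behind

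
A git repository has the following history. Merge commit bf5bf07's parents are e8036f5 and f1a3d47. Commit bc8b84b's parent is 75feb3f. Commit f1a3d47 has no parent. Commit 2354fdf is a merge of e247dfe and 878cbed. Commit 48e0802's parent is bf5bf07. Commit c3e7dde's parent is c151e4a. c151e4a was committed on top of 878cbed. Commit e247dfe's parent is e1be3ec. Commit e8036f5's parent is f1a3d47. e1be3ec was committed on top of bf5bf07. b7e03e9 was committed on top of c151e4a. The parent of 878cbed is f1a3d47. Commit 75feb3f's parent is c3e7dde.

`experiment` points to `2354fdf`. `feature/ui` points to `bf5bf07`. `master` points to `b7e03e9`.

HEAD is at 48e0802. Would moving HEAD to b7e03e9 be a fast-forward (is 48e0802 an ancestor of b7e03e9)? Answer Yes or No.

No

A fast-forward from 48e0802 to b7e03e9 is possible iff 48e0802 is an ancestor of b7e03e9.
Ancestors of b7e03e9: {878cbed, b7e03e9, c151e4a, f1a3d47}.
48e0802 is not among them, so fast-forward is not possible.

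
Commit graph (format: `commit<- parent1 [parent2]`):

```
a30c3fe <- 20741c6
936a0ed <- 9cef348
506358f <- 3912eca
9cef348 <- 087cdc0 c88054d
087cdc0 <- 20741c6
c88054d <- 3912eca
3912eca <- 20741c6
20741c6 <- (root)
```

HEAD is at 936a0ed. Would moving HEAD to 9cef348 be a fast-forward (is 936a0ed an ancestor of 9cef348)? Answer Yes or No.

A fast-forward from 936a0ed to 9cef348 is possible iff 936a0ed is an ancestor of 9cef348.
Ancestors of 9cef348: {087cdc0, 20741c6, 3912eca, 9cef348, c88054d}.
936a0ed is not among them, so fast-forward is not possible.

No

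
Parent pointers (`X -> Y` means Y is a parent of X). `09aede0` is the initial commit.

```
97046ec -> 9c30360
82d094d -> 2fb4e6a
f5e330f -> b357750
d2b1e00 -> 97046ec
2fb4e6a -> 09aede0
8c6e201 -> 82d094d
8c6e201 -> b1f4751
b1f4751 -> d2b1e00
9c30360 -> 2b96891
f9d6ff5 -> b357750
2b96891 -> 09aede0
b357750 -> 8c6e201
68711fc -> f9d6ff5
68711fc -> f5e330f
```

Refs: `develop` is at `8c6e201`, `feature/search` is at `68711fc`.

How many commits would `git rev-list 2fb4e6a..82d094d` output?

Reachable from 82d094d: {09aede0, 2fb4e6a, 82d094d}.
Reachable from 2fb4e6a: {09aede0, 2fb4e6a}.
In 82d094d's history but not 2fb4e6a's: {82d094d} — 1 commit.

1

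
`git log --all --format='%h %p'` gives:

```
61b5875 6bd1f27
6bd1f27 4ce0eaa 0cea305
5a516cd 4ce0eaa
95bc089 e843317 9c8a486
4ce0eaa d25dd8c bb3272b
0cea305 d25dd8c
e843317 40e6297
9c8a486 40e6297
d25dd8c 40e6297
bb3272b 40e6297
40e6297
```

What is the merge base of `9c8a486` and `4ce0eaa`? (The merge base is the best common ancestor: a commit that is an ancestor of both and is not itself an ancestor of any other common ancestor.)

Ancestors of 9c8a486: {40e6297, 9c8a486}.
Ancestors of 4ce0eaa: {40e6297, 4ce0eaa, bb3272b, d25dd8c}.
Common ancestors: {40e6297}.
The only common ancestor is 40e6297, so it is the merge base.

40e6297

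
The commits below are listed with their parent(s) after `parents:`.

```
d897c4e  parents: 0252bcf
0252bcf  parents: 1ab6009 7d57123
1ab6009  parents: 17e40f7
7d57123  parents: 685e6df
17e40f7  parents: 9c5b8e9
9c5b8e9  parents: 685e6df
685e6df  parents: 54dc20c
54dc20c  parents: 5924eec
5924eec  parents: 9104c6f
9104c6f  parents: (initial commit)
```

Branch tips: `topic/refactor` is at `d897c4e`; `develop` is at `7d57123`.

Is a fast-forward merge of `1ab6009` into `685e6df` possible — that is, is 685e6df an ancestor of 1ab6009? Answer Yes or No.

A fast-forward from 685e6df to 1ab6009 is possible iff 685e6df is an ancestor of 1ab6009.
Ancestors of 1ab6009: {17e40f7, 1ab6009, 54dc20c, 5924eec, 685e6df, 9104c6f, 9c5b8e9}.
685e6df is among them, so fast-forward is possible.

Yes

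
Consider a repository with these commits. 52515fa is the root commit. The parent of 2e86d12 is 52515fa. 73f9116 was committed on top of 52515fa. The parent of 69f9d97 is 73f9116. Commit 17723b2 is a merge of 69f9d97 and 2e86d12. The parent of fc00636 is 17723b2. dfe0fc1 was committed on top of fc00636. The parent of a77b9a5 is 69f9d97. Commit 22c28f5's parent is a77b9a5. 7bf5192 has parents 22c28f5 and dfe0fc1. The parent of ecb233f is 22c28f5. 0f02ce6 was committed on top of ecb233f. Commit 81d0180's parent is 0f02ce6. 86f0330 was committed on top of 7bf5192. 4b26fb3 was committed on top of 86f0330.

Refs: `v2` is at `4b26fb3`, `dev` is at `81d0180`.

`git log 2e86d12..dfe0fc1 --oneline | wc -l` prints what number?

Reachable from dfe0fc1: {17723b2, 2e86d12, 52515fa, 69f9d97, 73f9116, dfe0fc1, fc00636}.
Reachable from 2e86d12: {2e86d12, 52515fa}.
In dfe0fc1's history but not 2e86d12's: {17723b2, 69f9d97, 73f9116, dfe0fc1, fc00636} — 5 commits.

5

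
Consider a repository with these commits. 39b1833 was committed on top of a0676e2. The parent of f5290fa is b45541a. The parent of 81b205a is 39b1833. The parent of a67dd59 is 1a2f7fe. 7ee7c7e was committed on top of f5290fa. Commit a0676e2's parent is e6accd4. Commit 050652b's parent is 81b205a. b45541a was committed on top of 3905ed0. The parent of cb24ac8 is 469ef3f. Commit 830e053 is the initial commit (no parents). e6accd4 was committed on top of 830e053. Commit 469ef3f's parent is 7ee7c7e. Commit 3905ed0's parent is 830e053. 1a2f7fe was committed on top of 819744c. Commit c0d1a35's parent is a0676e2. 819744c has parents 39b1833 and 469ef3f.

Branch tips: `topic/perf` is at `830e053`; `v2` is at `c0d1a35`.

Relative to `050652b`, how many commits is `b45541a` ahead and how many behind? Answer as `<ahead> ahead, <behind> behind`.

Reachable from b45541a: {3905ed0, 830e053, b45541a}.
Reachable from 050652b: {050652b, 39b1833, 81b205a, 830e053, a0676e2, e6accd4}.
Only in b45541a's history (ahead): {3905ed0, b45541a} — 2.
Only in 050652b's history (behind): {050652b, 39b1833, 81b205a, a0676e2, e6accd4} — 5.

2 ahead, 5 behind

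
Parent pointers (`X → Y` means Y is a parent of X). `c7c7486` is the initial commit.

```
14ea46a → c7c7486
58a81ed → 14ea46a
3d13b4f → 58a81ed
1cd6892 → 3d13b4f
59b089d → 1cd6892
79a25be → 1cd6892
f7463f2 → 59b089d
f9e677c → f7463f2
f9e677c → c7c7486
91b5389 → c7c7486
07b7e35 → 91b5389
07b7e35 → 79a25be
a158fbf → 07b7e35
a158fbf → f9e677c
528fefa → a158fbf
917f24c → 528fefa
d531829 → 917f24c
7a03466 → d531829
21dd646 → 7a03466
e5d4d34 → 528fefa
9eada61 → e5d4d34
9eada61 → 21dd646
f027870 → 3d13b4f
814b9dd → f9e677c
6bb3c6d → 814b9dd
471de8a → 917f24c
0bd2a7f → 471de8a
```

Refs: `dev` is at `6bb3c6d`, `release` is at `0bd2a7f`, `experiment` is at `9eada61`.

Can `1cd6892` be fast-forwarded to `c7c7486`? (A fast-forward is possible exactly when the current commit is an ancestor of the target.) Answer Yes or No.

A fast-forward from 1cd6892 to c7c7486 is possible iff 1cd6892 is an ancestor of c7c7486.
Ancestors of c7c7486: {c7c7486}.
1cd6892 is not among them, so fast-forward is not possible.

No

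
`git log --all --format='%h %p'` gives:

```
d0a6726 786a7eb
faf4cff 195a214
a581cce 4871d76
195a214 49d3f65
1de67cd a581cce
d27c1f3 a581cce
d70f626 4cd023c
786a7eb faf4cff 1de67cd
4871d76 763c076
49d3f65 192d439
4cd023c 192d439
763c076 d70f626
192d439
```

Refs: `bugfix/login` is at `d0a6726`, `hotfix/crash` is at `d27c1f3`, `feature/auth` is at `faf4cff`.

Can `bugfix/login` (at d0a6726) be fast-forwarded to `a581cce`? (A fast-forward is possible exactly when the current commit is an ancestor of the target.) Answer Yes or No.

No

A fast-forward from d0a6726 to a581cce is possible iff d0a6726 is an ancestor of a581cce.
Ancestors of a581cce: {192d439, 4871d76, 4cd023c, 763c076, a581cce, d70f626}.
d0a6726 is not among them, so fast-forward is not possible.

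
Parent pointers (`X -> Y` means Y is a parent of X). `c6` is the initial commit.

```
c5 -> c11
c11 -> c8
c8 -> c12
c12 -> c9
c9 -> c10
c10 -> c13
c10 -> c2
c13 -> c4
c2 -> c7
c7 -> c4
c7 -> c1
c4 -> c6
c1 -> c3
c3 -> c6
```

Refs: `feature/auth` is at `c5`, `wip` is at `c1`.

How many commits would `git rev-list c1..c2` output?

3

Reachable from c2: {c1, c2, c3, c4, c6, c7}.
Reachable from c1: {c1, c3, c6}.
In c2's history but not c1's: {c2, c4, c7} — 3 commits.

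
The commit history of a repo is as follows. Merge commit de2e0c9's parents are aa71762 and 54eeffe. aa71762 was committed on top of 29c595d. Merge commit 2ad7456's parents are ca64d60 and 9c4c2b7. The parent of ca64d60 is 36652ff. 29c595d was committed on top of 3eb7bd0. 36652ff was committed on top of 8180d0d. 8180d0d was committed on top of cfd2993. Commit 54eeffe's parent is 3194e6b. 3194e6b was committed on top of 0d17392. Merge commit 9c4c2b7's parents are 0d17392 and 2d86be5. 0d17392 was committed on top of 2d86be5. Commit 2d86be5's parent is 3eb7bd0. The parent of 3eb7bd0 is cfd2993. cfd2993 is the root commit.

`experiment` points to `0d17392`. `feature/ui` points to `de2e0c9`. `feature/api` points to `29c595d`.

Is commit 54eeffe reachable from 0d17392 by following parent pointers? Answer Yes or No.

Ancestors of 0d17392: {0d17392, 2d86be5, 3eb7bd0, cfd2993}.
54eeffe is not in that set, so it is not an ancestor of 0d17392.

No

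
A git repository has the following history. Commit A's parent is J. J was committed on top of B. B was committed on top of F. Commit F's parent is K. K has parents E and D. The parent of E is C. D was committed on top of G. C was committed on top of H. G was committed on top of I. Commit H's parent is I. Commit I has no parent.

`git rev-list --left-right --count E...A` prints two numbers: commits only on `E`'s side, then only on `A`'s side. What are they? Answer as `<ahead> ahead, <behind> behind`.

0 ahead, 7 behind

Reachable from E: {C, E, H, I}.
Reachable from A: {A, B, C, D, E, F, G, H, I, J, K}.
Only in E's history (ahead): {} — 0.
Only in A's history (behind): {A, B, D, F, G, J, K} — 7.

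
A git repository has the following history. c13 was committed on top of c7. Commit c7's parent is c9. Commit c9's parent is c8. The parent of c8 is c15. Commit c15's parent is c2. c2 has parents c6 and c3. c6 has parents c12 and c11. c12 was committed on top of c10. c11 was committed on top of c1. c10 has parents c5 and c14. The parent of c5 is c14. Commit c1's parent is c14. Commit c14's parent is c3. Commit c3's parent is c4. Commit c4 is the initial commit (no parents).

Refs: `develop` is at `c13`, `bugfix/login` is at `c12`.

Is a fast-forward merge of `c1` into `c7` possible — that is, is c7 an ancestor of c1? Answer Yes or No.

No

A fast-forward from c7 to c1 is possible iff c7 is an ancestor of c1.
Ancestors of c1: {c1, c14, c3, c4}.
c7 is not among them, so fast-forward is not possible.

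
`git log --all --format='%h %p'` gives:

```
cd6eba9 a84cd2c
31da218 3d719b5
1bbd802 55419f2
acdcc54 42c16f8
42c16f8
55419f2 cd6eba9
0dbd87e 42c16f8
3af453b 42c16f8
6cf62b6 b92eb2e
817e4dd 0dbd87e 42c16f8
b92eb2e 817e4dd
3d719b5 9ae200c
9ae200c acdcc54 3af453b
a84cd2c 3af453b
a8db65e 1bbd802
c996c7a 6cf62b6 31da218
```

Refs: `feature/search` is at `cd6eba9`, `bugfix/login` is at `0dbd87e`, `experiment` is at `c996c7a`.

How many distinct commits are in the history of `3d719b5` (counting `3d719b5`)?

Walking parent pointers from 3d719b5: reachable set = {3af453b, 3d719b5, 42c16f8, 9ae200c, acdcc54}.
That is 5 commits.

5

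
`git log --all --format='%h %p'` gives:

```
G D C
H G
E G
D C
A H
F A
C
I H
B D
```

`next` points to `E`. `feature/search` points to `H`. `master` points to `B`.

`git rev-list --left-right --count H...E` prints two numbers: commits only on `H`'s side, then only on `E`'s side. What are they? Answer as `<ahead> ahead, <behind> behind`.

Reachable from H: {C, D, G, H}.
Reachable from E: {C, D, E, G}.
Only in H's history (ahead): {H} — 1.
Only in E's history (behind): {E} — 1.

1 ahead, 1 behind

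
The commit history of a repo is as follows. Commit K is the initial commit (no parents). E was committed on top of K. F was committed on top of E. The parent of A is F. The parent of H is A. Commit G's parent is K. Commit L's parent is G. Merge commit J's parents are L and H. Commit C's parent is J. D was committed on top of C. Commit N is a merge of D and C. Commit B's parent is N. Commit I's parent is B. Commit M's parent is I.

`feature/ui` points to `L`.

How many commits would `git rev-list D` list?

Walking parent pointers from D: reachable set = {A, C, D, E, F, G, H, J, K, L}.
That is 10 commits.

10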